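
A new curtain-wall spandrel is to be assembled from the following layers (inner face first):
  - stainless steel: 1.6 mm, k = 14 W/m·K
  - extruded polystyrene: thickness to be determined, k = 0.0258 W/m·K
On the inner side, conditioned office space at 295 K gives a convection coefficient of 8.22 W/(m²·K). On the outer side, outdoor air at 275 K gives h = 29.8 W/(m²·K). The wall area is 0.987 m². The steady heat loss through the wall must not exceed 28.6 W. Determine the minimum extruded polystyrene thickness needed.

Model the wall as resistances in series:
R_inner film = 1/(h_i·A) = 1/(8.22×0.987) = 0.1233 K/W
R_stainless steel = L/(kA) = 0.0016/(14×0.987) = 1.158×10^-4 K/W
R_outer film = 1/(h_o·A) = 1/(29.8×0.987) = 0.034 K/W
Sum of the known resistances R_other = 0.1574 K/W
Required total resistance R_tot = ΔT/Q_allow = 20/28.6 = 0.6993 K/W
R_extruded polystyrene = R_tot − R_other = 0.5419 K/W
L = R·k·A = 0.5419×0.0258×0.987

L ≈ 13.8 mm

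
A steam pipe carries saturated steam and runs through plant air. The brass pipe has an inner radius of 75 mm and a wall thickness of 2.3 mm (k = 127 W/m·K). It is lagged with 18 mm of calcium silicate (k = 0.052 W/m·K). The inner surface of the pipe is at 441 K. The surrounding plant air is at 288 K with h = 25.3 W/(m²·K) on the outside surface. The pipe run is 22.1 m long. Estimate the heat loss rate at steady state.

Q ≈ 4780 W

For a radial system each layer contributes R = ln(r_out/r_in)/(2πkL); films add R = 1/(hA).
R_brass pipe wall = ln(77.3/75)/(2π×127×22.1) = 1.713×10^-6 K/W
R_calcium silicate = ln(95.3/77.3)/(2π×0.052×22.1) = 0.02899 K/W
R_outer film = 1/(h_o·2πr_oL) = 1/(25.3×2π×0.0953×22.1) = 0.002987 K/W
R_total = 0.03198 K/W
Q = ΔT/R_total = 153/0.03198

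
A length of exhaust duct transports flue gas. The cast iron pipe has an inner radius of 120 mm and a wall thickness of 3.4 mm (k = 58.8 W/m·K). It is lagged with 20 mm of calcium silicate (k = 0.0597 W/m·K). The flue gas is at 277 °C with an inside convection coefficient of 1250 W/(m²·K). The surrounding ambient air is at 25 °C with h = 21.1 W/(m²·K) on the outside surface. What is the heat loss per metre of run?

q′ ≈ 555 W/m

For a radial system each layer contributes R = ln(r_out/r_in)/(2πkL); films add R = 1/(hA).
R_inner film = 1/(h_i·2πr₁L) = 1/(1250×2π×0.12×1) = 0.001061 K/W
R_cast iron pipe wall = ln(123.4/120)/(2π×58.8×1) = 7.562×10^-5 K/W
R_calcium silicate = ln(143.4/123.4)/(2π×0.0597×1) = 0.4004 K/W
R_outer film = 1/(h_o·2πr_oL) = 1/(21.1×2π×0.1434×1) = 0.0526 K/W
R_total = 0.4542 K/W
Q = ΔT/R_total = 252/0.4542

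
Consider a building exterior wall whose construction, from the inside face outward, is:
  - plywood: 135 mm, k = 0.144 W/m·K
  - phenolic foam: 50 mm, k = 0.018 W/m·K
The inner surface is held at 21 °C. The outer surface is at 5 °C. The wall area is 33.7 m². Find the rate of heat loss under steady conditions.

Model the wall as resistances in series:
R_plywood = L/(kA) = 0.135/(0.144×33.7) = 0.02782 K/W
R_phenolic foam = L/(kA) = 0.05/(0.018×33.7) = 0.08243 K/W
R_total = 0.1102 K/W
Q = ΔT / R_total = 16 / 0.1102

Q ≈ 145 W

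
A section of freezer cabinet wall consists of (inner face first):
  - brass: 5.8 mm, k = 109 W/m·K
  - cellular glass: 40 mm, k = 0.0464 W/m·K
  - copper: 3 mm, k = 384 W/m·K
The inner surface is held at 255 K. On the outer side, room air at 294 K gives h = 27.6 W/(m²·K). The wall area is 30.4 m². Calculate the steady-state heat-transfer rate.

Series thermal resistances:
R_brass = L/(kA) = 0.0058/(109×30.4) = 1.75×10^-6 K/W
R_cellular glass = L/(kA) = 0.04/(0.0464×30.4) = 0.02836 K/W
R_copper = L/(kA) = 0.003/(384×30.4) = 2.57×10^-7 K/W
R_outer film = 1/(h_o·A) = 1/(27.6×30.4) = 0.001192 K/W
R_total = 0.02955 K/W
Q = ΔT / R_total = 39 / 0.02955

Q ≈ 1320 W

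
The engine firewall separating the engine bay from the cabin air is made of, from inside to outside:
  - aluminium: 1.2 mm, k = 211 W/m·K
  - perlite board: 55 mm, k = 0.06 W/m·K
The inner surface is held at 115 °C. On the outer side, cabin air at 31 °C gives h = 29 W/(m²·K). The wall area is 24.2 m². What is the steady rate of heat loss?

Q ≈ 2140 W

Thermal resistances in series:
R_aluminium = L/(kA) = 0.0012/(211×24.2) = 2.35×10^-7 K/W
R_perlite board = L/(kA) = 0.055/(0.06×24.2) = 0.03788 K/W
R_outer film = 1/(h_o·A) = 1/(29×24.2) = 0.001425 K/W
R_total = 0.0393 K/W
Q = ΔT / R_total = 84 / 0.0393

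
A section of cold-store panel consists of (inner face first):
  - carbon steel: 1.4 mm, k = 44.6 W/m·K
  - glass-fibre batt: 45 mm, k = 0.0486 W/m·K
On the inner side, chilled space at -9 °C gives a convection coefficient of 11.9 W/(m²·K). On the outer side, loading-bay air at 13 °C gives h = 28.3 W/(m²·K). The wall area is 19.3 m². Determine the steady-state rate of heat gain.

Series thermal resistances:
R_inner film = 1/(h_i·A) = 1/(11.9×19.3) = 0.004354 K/W
R_carbon steel = L/(kA) = 0.0014/(44.6×19.3) = 1.626×10^-6 K/W
R_glass-fibre batt = L/(kA) = 0.045/(0.0486×19.3) = 0.04798 K/W
R_outer film = 1/(h_o·A) = 1/(28.3×19.3) = 0.001831 K/W
R_total = 0.05416 K/W
Q = ΔT / R_total = 22 / 0.05416

Q ≈ 406 W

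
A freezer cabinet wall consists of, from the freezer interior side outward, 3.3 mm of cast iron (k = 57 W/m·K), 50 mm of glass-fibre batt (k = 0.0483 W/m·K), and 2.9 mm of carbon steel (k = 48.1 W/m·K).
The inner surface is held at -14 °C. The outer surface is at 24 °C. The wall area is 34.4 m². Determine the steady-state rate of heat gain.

Q ≈ 1260 W

Using the resistance-network approach (series):
R_cast iron = L/(kA) = 0.0033/(57×34.4) = 1.683×10^-6 K/W
R_glass-fibre batt = L/(kA) = 0.05/(0.0483×34.4) = 0.03009 K/W
R_carbon steel = L/(kA) = 0.0029/(48.1×34.4) = 1.753×10^-6 K/W
R_total = 0.0301 K/W
Q = ΔT / R_total = 38 / 0.0301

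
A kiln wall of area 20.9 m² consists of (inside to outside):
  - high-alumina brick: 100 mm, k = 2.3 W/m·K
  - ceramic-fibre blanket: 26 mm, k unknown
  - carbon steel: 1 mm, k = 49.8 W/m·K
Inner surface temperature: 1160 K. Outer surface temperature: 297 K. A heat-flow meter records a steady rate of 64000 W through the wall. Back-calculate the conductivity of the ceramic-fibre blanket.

Using the resistance-network approach (series):
R_high-alumina brick = L/(kA) = 0.1/(2.3×20.9) = 0.00208 K/W
R_carbon steel = L/(kA) = 0.001/(49.8×20.9) = 9.608×10^-7 K/W
Sum of known resistances R_other = 0.002081 K/W
Total R = ΔT/Q = 863/64000 = 0.01348 K/W
R_ceramic-fibre blanket = R_total − R_other = 0.0114 K/W
k = L/(R·A) = 0.026/(0.0114×20.9)

k ≈ 0.109 W/(m·K)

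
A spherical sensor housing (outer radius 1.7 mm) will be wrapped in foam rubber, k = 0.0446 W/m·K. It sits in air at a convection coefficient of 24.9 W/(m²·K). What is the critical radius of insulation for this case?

r_cr ≈ 3.58 mm

For a sphere r_cr = 2k/h = 2×0.0446/24.9
r_cr = 3.58 mm; since the bare radius (1.7 mm) is below r_cr, adding a thin layer of insulation will *increase* heat loss.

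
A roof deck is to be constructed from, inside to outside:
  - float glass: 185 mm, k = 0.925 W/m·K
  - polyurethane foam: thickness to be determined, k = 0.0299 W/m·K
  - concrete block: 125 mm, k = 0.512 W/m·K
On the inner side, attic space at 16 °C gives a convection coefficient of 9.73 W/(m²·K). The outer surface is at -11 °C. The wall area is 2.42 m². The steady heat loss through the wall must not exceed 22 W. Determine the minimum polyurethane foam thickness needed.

Series thermal resistances:
R_inner film = 1/(h_i·A) = 1/(9.73×2.42) = 0.04247 K/W
R_float glass = L/(kA) = 0.185/(0.925×2.42) = 0.08264 K/W
R_concrete block = L/(kA) = 0.125/(0.512×2.42) = 0.1009 K/W
Sum of the known resistances R_other = 0.226 K/W
Required total resistance R_tot = ΔT/Q_allow = 27/22 = 1.227 K/W
R_polyurethane foam = R_tot − R_other = 1.001 K/W
L = R·k·A = 1.001×0.0299×2.42

L ≈ 72.5 mm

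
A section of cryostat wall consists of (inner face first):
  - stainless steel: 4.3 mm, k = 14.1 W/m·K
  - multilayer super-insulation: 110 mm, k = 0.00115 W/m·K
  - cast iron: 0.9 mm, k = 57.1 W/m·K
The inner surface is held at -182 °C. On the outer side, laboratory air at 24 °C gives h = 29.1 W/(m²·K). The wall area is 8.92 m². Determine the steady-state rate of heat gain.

Thermal resistances in series:
R_stainless steel = L/(kA) = 0.0043/(14.1×8.92) = 3.419×10^-5 K/W
R_multilayer super-insulation = L/(kA) = 0.11/(0.00115×8.92) = 10.72 K/W
R_cast iron = L/(kA) = 0.0009/(57.1×8.92) = 1.767×10^-6 K/W
R_outer film = 1/(h_o·A) = 1/(29.1×8.92) = 0.003852 K/W
R_total = 10.73 K/W
Q = ΔT / R_total = 206 / 10.73

Q ≈ 19.2 W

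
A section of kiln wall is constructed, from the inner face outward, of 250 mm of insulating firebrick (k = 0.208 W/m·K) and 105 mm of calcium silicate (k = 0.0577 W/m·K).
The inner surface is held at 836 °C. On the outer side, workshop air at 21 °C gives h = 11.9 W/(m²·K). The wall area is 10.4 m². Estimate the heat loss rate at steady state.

Thermal resistances in series:
R_insulating firebrick = L/(kA) = 0.25/(0.208×10.4) = 0.1156 K/W
R_calcium silicate = L/(kA) = 0.105/(0.0577×10.4) = 0.175 K/W
R_outer film = 1/(h_o·A) = 1/(11.9×10.4) = 0.00808 K/W
R_total = 0.2986 K/W
Q = ΔT / R_total = 815 / 0.2986

Q ≈ 2730 W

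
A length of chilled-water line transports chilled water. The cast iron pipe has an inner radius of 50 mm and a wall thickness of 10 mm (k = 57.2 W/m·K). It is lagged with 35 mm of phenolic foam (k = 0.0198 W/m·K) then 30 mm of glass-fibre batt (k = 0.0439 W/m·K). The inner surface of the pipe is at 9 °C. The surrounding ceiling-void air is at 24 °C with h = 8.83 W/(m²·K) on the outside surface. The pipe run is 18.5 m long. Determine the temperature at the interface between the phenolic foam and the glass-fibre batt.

For a radial system each layer contributes R = ln(r_out/r_in)/(2πkL); films add R = 1/(hA).
R_cast iron pipe wall = ln(60/50)/(2π×57.2×18.5) = 2.742×10^-5 K/W
R_phenolic foam = ln(95/60)/(2π×0.0198×18.5) = 0.1997 K/W
R_glass-fibre batt = ln(125/95)/(2π×0.0439×18.5) = 0.05378 K/W
R_outer film = 1/(h_o·2πr_oL) = 1/(8.83×2π×0.125×18.5) = 0.007794 K/W
R_total = 0.2613 K/W
Q = ΔT/R_total = 15/0.2613
Q = 57.4 W
T_interface = T_inner + Q·ΣR(inner→interface) = 9 + 57.4×0.1997

T ≈ 20.5 °C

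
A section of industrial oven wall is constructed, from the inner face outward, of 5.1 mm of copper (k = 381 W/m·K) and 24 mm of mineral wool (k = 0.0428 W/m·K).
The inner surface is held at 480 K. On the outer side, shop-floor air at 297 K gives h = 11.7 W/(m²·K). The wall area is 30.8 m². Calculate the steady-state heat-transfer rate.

Treating each layer as a thermal resistance in series:
R_copper = L/(kA) = 0.0051/(381×30.8) = 4.346×10^-7 K/W
R_mineral wool = L/(kA) = 0.024/(0.0428×30.8) = 0.01821 K/W
R_outer film = 1/(h_o·A) = 1/(11.7×30.8) = 0.002775 K/W
R_total = 0.02098 K/W
Q = ΔT / R_total = 183 / 0.02098

Q ≈ 8720 W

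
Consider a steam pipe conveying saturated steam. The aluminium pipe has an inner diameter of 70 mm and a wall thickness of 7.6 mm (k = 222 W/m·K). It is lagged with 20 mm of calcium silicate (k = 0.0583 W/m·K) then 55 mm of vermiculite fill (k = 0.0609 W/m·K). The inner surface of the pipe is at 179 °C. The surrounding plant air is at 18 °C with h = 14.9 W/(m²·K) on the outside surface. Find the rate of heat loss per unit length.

For a radial system each layer contributes R = ln(r_out/r_in)/(2πkL); films add R = 1/(hA).
R_aluminium pipe wall = ln(42.6/35)/(2π×222×1) = 1.409×10^-4 K/W
R_calcium silicate = ln(62.6/42.6)/(2π×0.0583×1) = 1.051 K/W
R_vermiculite fill = ln(117.6/62.6)/(2π×0.0609×1) = 1.648 K/W
R_outer film = 1/(h_o·2πr_oL) = 1/(14.9×2π×0.1176×1) = 0.09083 K/W
R_total = 2.79 K/W
Q = ΔT/R_total = 161/2.79

q′ ≈ 57.7 W/m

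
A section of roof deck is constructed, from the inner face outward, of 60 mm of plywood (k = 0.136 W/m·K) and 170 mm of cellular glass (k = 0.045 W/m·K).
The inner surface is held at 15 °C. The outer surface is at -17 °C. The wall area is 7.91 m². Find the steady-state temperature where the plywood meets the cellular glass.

T ≈ 11.7 °C

Using the resistance-network approach (series):
R_plywood = L/(kA) = 0.06/(0.136×7.91) = 0.05577 K/W
R_cellular glass = L/(kA) = 0.17/(0.045×7.91) = 0.4776 K/W
R_total = 0.5334 K/W;  Q = ΔT/R_total = 32/0.5334 = 60 W
T_interface = T_inner − Q·ΣR(inner→interface) = 15 − 60×0.05577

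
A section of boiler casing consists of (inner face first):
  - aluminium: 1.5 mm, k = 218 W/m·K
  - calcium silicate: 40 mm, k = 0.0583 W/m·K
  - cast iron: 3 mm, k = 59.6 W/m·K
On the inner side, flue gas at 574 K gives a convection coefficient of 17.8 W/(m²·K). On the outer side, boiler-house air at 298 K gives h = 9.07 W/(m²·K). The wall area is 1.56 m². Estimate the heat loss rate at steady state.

Q ≈ 505 W

Using the resistance-network approach (series):
R_inner film = 1/(h_i·A) = 1/(17.8×1.56) = 0.03601 K/W
R_aluminium = L/(kA) = 0.0015/(218×1.56) = 4.411×10^-6 K/W
R_calcium silicate = L/(kA) = 0.04/(0.0583×1.56) = 0.4398 K/W
R_cast iron = L/(kA) = 0.003/(59.6×1.56) = 3.227×10^-5 K/W
R_outer film = 1/(h_o·A) = 1/(9.07×1.56) = 0.07068 K/W
R_total = 0.5465 K/W
Q = ΔT / R_total = 276 / 0.5465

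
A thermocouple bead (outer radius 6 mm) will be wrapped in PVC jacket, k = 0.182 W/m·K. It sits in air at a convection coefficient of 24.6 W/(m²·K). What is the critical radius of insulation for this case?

For a sphere r_cr = 2k/h = 2×0.182/24.6
r_cr = 14.8 mm; since the bare radius (6 mm) is below r_cr, adding a thin layer of insulation will *increase* heat loss.

r_cr ≈ 14.8 mm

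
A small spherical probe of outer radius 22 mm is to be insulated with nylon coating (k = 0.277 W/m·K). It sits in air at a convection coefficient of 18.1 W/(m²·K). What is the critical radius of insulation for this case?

For a sphere r_cr = 2k/h = 2×0.277/18.1
r_cr = 30.6 mm; since the bare radius (22 mm) is below r_cr, adding a thin layer of insulation will *increase* heat loss.

r_cr ≈ 30.6 mm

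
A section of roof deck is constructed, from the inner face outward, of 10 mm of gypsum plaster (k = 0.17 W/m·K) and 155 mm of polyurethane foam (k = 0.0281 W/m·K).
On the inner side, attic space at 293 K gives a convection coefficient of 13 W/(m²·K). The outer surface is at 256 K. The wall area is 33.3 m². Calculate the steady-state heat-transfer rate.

Treating each layer as a thermal resistance in series:
R_inner film = 1/(h_i·A) = 1/(13×33.3) = 0.00231 K/W
R_gypsum plaster = L/(kA) = 0.01/(0.17×33.3) = 0.001766 K/W
R_polyurethane foam = L/(kA) = 0.155/(0.0281×33.3) = 0.1656 K/W
R_total = 0.1697 K/W
Q = ΔT / R_total = 37 / 0.1697

Q ≈ 218 W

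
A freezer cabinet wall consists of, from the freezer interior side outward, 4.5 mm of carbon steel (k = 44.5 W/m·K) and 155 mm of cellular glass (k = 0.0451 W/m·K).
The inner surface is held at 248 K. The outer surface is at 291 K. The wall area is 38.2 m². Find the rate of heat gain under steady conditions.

Q ≈ 478 W

Treating each layer as a thermal resistance in series:
R_carbon steel = L/(kA) = 0.0045/(44.5×38.2) = 2.647×10^-6 K/W
R_cellular glass = L/(kA) = 0.155/(0.0451×38.2) = 0.08997 K/W
R_total = 0.08997 K/W
Q = ΔT / R_total = 43 / 0.08997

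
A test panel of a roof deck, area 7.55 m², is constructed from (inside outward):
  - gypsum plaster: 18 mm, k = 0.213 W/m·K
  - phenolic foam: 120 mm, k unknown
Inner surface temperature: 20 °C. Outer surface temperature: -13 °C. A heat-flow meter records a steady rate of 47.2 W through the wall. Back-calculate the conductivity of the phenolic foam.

k ≈ 0.0231 W/(m·K)

Thermal resistances in series:
R_gypsum plaster = L/(kA) = 0.018/(0.213×7.55) = 0.01119 K/W
Sum of known resistances R_other = 0.01119 K/W
Total R = ΔT/Q = 33/47.2 = 0.6992 K/W
R_phenolic foam = R_total − R_other = 0.688 K/W
k = L/(R·A) = 0.12/(0.688×7.55)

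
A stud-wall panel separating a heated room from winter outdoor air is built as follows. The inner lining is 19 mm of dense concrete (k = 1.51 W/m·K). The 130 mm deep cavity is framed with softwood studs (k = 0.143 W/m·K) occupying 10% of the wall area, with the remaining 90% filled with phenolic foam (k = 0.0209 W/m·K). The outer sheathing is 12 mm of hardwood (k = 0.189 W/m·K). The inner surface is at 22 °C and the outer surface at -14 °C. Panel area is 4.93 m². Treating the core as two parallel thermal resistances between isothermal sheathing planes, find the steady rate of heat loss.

Sheathing layers in series; stud and cavity paths in parallel between them.
R_inner = 0.019/(1.51×4.93) = 0.002552 K/W
R_stud  = 0.13/(0.143×0.1×4.93) = 1.844 K/W
R_cav   = 0.13/(0.0209×0.9×4.93) = 1.402 K/W
1/R_core = 1/R_stud + 1/R_cav → R_core = 0.7964 K/W
R_outer = 0.012/(0.189×4.93) = 0.01288 K/W
R_total = 0.8118 K/W
Q = ΔT/R_total = 36/0.8118

Q ≈ 44.3 W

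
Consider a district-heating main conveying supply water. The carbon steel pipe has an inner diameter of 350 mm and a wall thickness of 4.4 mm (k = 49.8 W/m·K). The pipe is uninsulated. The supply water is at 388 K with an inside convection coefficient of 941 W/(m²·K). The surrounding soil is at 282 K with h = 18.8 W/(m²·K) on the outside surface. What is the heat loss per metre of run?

q′ ≈ 2200 W/m

For a radial system each layer contributes R = ln(r_out/r_in)/(2πkL); films add R = 1/(hA).
R_inner film = 1/(h_i·2πr₁L) = 1/(941×2π×0.175×1) = 9.665×10^-4 K/W
R_carbon steel pipe wall = ln(179.4/175)/(2π×49.8×1) = 7.936×10^-5 K/W
R_outer film = 1/(h_o·2πr_oL) = 1/(18.8×2π×0.1794×1) = 0.04719 K/W
R_total = 0.04823 K/W
Q = ΔT/R_total = 106/0.04823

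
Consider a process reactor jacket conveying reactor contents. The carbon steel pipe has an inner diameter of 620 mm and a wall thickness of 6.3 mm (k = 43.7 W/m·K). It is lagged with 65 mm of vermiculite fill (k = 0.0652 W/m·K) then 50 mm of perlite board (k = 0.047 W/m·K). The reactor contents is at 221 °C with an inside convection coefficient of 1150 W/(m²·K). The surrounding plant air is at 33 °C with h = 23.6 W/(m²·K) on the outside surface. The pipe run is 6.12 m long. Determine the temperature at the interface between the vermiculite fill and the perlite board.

Treating each annulus and film as a series resistance:
R_inner film = 1/(h_i·2πr₁L) = 1/(1150×2π×0.31×6.12) = 7.295×10^-5 K/W
R_carbon steel pipe wall = ln(316.3/310)/(2π×43.7×6.12) = 1.197×10^-5 K/W
R_vermiculite fill = ln(381.3/316.3)/(2π×0.0652×6.12) = 0.07455 K/W
R_perlite board = ln(431.3/381.3)/(2π×0.047×6.12) = 0.06818 K/W
R_outer film = 1/(h_o·2πr_oL) = 1/(23.6×2π×0.4313×6.12) = 0.002555 K/W
R_total = 0.1454 K/W
Q = ΔT/R_total = 188/0.1454
Q = 1290 W
T_interface = T_inner − Q·ΣR(inner→interface) = 221 − 1290×0.07463

T ≈ 124 °C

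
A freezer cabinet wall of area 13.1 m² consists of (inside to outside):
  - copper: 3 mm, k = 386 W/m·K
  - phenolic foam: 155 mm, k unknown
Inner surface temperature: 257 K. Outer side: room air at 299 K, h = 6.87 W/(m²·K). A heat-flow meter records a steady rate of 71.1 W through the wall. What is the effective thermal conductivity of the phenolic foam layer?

Model the wall as resistances in series:
R_copper = L/(kA) = 0.003/(386×13.1) = 5.933×10^-7 K/W
R_outer film = 1/(h_o·A) = 1/(6.87×13.1) = 0.01111 K/W
Sum of known resistances R_other = 0.01111 K/W
Total R = ΔT/Q = 42/71.1 = 0.5907 K/W
R_phenolic foam = R_total − R_other = 0.5796 K/W
k = L/(R·A) = 0.155/(0.5796×13.1)

k ≈ 0.0204 W/(m·K)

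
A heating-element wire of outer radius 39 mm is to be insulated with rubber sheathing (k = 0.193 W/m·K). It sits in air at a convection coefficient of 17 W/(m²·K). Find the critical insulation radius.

r_cr ≈ 11.4 mm

For a cylinder r_cr = k/h = 0.193/17
r_cr = 11.4 mm; since the bare radius (39 mm) is above r_cr, any added insulation will reduce heat loss.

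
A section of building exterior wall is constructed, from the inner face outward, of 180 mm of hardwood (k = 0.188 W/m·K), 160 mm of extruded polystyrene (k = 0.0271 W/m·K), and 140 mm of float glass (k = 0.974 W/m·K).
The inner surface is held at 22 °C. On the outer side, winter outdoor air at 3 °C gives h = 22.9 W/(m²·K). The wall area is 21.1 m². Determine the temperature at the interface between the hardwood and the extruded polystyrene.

T ≈ 19.4 °C

Treating each layer as a thermal resistance in series:
R_hardwood = L/(kA) = 0.18/(0.188×21.1) = 0.04538 K/W
R_extruded polystyrene = L/(kA) = 0.16/(0.0271×21.1) = 0.2798 K/W
R_float glass = L/(kA) = 0.14/(0.974×21.1) = 0.006812 K/W
R_outer film = 1/(h_o·A) = 1/(22.9×21.1) = 0.00207 K/W
R_total = 0.3341 K/W;  Q = ΔT/R_total = 19/0.3341 = 56.87 W
T_interface = T_inner − Q·ΣR(inner→interface) = 22 − 56.9×0.04538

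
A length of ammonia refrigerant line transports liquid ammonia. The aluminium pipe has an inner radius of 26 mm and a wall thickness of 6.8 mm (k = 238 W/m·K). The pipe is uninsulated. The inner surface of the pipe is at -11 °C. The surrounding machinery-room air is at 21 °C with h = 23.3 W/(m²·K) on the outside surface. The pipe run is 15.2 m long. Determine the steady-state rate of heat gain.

Q ≈ 2330 W

For a radial system each layer contributes R = ln(r_out/r_in)/(2πkL); films add R = 1/(hA).
R_aluminium pipe wall = ln(32.8/26)/(2π×238×15.2) = 1.022×10^-5 K/W
R_outer film = 1/(h_o·2πr_oL) = 1/(23.3×2π×0.0328×15.2) = 0.0137 K/W
R_total = 0.01371 K/W
Q = ΔT/R_total = 32/0.01371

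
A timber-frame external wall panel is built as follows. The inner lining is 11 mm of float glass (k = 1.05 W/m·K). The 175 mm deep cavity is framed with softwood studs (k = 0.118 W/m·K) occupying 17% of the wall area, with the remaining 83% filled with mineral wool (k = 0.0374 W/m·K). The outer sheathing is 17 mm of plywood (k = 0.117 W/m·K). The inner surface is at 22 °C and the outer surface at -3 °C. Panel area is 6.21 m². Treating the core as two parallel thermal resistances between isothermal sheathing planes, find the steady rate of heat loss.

Sheathing layers in series; stud and cavity paths in parallel between them.
R_inner = 0.011/(1.05×6.21) = 0.001687 K/W
R_stud  = 0.175/(0.118×0.17×6.21) = 1.405 K/W
R_cav   = 0.175/(0.0374×0.83×6.21) = 0.9078 K/W
1/R_core = 1/R_stud + 1/R_cav → R_core = 0.5515 K/W
R_outer = 0.017/(0.117×6.21) = 0.0234 K/W
R_total = 0.5765 K/W
Q = ΔT/R_total = 25/0.5765

Q ≈ 43.4 W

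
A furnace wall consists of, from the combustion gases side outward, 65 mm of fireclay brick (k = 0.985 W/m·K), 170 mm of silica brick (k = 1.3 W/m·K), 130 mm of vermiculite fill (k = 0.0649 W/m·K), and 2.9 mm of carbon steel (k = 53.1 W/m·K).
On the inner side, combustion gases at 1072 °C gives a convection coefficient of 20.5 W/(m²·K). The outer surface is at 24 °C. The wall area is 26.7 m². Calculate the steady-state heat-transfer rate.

Q ≈ 12400 W

Thermal resistances in series:
R_inner film = 1/(h_i·A) = 1/(20.5×26.7) = 0.001827 K/W
R_fireclay brick = L/(kA) = 0.065/(0.985×26.7) = 0.002472 K/W
R_silica brick = L/(kA) = 0.17/(1.3×26.7) = 0.004898 K/W
R_vermiculite fill = L/(kA) = 0.13/(0.0649×26.7) = 0.07502 K/W
R_carbon steel = L/(kA) = 0.0029/(53.1×26.7) = 2.045×10^-6 K/W
R_total = 0.08422 K/W
Q = ΔT / R_total = 1048 / 0.08422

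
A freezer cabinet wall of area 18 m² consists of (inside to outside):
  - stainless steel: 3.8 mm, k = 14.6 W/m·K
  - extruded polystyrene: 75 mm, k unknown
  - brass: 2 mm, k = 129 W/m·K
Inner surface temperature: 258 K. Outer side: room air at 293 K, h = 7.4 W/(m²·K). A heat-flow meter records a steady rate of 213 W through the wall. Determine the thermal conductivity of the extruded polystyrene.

Treating each layer as a thermal resistance in series:
R_stainless steel = L/(kA) = 0.0038/(14.6×18) = 1.446×10^-5 K/W
R_brass = L/(kA) = 0.002/(129×18) = 8.613×10^-7 K/W
R_outer film = 1/(h_o·A) = 1/(7.4×18) = 0.007508 K/W
Sum of known resistances R_other = 0.007523 K/W
Total R = ΔT/Q = 35/213 = 0.1643 K/W
R_extruded polystyrene = R_total − R_other = 0.1568 K/W
k = L/(R·A) = 0.075/(0.1568×18)

k ≈ 0.0266 W/(m·K)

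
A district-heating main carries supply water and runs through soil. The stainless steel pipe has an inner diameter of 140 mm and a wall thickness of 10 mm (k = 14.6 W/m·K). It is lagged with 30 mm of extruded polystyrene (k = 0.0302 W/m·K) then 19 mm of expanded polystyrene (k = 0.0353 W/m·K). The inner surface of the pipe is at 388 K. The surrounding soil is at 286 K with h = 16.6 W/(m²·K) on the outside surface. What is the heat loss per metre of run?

q′ ≈ 41.3 W/m

For a radial system each layer contributes R = ln(r_out/r_in)/(2πkL); films add R = 1/(hA).
R_stainless steel pipe wall = ln(80/70)/(2π×14.6×1) = 0.001456 K/W
R_extruded polystyrene = ln(110/80)/(2π×0.0302×1) = 1.678 K/W
R_expanded polystyrene = ln(129/110)/(2π×0.0353×1) = 0.7184 K/W
R_outer film = 1/(h_o·2πr_oL) = 1/(16.6×2π×0.129×1) = 0.07432 K/W
R_total = 2.472 K/W
Q = ΔT/R_total = 102/2.472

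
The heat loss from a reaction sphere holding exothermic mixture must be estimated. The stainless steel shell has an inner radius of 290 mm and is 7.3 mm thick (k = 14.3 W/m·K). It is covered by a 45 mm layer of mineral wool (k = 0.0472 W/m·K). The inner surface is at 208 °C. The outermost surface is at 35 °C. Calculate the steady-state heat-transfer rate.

Q ≈ 232 W

Each spherical layer contributes R = (1/r_i − 1/r_o)/(4πk):
R_stainless steel shell = (1/0.29 − 1/0.2973)/(4π×14.3) = 4.712×10^-4 K/W
R_mineral wool = (1/0.2973 − 1/0.3423)/(4π×0.0472) = 0.7455 K/W
R_total = 0.746 K/W
Q = ΔT/R_total = 173/0.746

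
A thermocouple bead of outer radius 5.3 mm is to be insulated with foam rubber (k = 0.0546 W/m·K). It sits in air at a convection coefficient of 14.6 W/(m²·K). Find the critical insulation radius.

For a sphere r_cr = 2k/h = 2×0.0546/14.6
r_cr = 7.48 mm; since the bare radius (5.3 mm) is below r_cr, adding a thin layer of insulation will *increase* heat loss.

r_cr ≈ 7.48 mm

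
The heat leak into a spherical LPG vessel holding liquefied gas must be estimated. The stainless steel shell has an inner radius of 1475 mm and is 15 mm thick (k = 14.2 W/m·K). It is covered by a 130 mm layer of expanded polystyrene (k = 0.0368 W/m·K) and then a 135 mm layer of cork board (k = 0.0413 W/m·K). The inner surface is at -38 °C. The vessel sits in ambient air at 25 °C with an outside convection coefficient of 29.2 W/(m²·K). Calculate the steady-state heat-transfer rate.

Each spherical layer contributes R = (1/r_i − 1/r_o)/(4πk):
R_stainless steel shell = (1/1.475 − 1/1.49)/(4π×14.2) = 3.825×10^-5 K/W
R_expanded polystyrene = (1/1.49 − 1/1.62)/(4π×0.0368) = 0.1165 K/W
R_cork board = (1/1.62 − 1/1.755)/(4π×0.0413) = 0.09149 K/W
R_outer film = 1/(h·4πr_o²) = 1/(29.2×4π×1.755²) = 8.848×10^-4 K/W
R_total = 0.2089 K/W
Q = ΔT/R_total = 63/0.2089

Q ≈ 302 W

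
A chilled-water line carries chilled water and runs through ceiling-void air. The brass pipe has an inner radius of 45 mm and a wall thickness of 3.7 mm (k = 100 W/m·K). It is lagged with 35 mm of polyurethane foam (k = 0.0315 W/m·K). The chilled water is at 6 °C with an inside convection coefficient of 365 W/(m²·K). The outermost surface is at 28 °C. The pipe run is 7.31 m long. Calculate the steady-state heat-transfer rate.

Q ≈ 58.6 W

For a radial system each layer contributes R = ln(r_out/r_in)/(2πkL); films add R = 1/(hA).
R_inner film = 1/(h_i·2πr₁L) = 1/(365×2π×0.045×7.31) = 0.001326 K/W
R_brass pipe wall = ln(48.7/45)/(2π×100×7.31) = 1.72×10^-5 K/W
R_polyurethane foam = ln(83.7/48.7)/(2π×0.0315×7.31) = 0.3743 K/W
R_total = 0.3757 K/W
Q = ΔT/R_total = 22/0.3757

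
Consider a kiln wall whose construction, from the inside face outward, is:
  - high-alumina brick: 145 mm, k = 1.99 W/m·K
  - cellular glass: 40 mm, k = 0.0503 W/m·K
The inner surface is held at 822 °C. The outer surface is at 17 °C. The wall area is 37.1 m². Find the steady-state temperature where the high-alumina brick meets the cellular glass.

T ≈ 754 °C

Model the wall as resistances in series:
R_high-alumina brick = L/(kA) = 0.145/(1.99×37.1) = 0.001964 K/W
R_cellular glass = L/(kA) = 0.04/(0.0503×37.1) = 0.02143 K/W
R_total = 0.0234 K/W;  Q = ΔT/R_total = 805/0.0234 = 34400 W
T_interface = T_inner − Q·ΣR(inner→interface) = 822 − 34400×0.001964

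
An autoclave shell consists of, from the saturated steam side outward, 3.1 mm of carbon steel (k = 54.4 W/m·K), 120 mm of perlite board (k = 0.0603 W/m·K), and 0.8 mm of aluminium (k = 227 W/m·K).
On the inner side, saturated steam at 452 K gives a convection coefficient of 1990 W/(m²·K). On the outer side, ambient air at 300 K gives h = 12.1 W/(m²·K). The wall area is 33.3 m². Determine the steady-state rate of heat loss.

Series thermal resistances:
R_inner film = 1/(h_i·A) = 1/(1990×33.3) = 1.509×10^-5 K/W
R_carbon steel = L/(kA) = 0.0031/(54.4×33.3) = 1.711×10^-6 K/W
R_perlite board = L/(kA) = 0.12/(0.0603×33.3) = 0.05976 K/W
R_aluminium = L/(kA) = 0.0008/(227×33.3) = 1.058×10^-7 K/W
R_outer film = 1/(h_o·A) = 1/(12.1×33.3) = 0.002482 K/W
R_total = 0.06226 K/W
Q = ΔT / R_total = 152 / 0.06226

Q ≈ 2440 W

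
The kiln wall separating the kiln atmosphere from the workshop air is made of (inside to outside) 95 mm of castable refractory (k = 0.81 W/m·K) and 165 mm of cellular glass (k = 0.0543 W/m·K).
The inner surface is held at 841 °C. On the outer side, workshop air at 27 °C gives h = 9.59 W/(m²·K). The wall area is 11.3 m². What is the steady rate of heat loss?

Q ≈ 2820 W

Thermal resistances in series:
R_castable refractory = L/(kA) = 0.095/(0.81×11.3) = 0.01038 K/W
R_cellular glass = L/(kA) = 0.165/(0.0543×11.3) = 0.2689 K/W
R_outer film = 1/(h_o·A) = 1/(9.59×11.3) = 0.009228 K/W
R_total = 0.2885 K/W
Q = ΔT / R_total = 814 / 0.2885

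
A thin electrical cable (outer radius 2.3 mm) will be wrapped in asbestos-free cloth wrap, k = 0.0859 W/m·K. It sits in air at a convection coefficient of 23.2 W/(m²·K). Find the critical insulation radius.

r_cr ≈ 3.7 mm

For a cylinder r_cr = k/h = 0.0859/23.2
r_cr = 3.7 mm; since the bare radius (2.3 mm) is below r_cr, adding a thin layer of insulation will *increase* heat loss.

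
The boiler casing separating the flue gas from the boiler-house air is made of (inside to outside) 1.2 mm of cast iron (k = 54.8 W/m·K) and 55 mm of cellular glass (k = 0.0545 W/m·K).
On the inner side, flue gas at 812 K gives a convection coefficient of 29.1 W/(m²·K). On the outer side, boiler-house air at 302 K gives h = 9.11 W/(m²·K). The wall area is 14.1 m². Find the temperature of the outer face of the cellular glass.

T ≈ 351 K

Treating each layer as a thermal resistance in series:
R_inner film = 1/(h_i·A) = 1/(29.1×14.1) = 0.002437 K/W
R_cast iron = L/(kA) = 0.0012/(54.8×14.1) = 1.553×10^-6 K/W
R_cellular glass = L/(kA) = 0.055/(0.0545×14.1) = 0.07157 K/W
R_outer film = 1/(h_o·A) = 1/(9.11×14.1) = 0.007785 K/W
R_total = 0.0818 K/W;  Q = ΔT/R_total = 510/0.0818 = 6235 W
T_interface = T_inner − Q·ΣR(inner→interface) = 812 − 6230×0.07401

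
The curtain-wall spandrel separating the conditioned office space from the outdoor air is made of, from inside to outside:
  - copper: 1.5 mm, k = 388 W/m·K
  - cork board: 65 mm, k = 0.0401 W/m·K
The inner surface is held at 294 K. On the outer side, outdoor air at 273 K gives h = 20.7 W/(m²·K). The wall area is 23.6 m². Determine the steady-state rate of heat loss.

Q ≈ 297 W

Model the wall as resistances in series:
R_copper = L/(kA) = 0.0015/(388×23.6) = 1.638×10^-7 K/W
R_cork board = L/(kA) = 0.065/(0.0401×23.6) = 0.06868 K/W
R_outer film = 1/(h_o·A) = 1/(20.7×23.6) = 0.002047 K/W
R_total = 0.07073 K/W
Q = ΔT / R_total = 21 / 0.07073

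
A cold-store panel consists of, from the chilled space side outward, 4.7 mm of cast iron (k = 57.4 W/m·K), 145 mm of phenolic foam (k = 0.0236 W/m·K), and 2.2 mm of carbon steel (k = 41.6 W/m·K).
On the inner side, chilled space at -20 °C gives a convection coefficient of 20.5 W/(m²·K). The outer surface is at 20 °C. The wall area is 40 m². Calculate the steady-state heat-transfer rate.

Q ≈ 258 W

Using the resistance-network approach (series):
R_inner film = 1/(h_i·A) = 1/(20.5×40) = 0.00122 K/W
R_cast iron = L/(kA) = 0.0047/(57.4×40) = 2.047×10^-6 K/W
R_phenolic foam = L/(kA) = 0.145/(0.0236×40) = 0.1536 K/W
R_carbon steel = L/(kA) = 0.0022/(41.6×40) = 1.322×10^-6 K/W
R_total = 0.1548 K/W
Q = ΔT / R_total = 40 / 0.1548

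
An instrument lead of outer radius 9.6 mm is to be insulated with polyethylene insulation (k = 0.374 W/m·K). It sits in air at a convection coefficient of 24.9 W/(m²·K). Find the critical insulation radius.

For a cylinder r_cr = k/h = 0.374/24.9
r_cr = 15 mm; since the bare radius (9.6 mm) is below r_cr, adding a thin layer of insulation will *increase* heat loss.

r_cr ≈ 15 mm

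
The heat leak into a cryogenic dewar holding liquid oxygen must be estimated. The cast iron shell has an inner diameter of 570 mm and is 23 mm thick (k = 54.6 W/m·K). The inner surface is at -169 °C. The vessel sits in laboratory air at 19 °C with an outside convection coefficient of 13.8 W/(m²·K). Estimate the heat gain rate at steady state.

For a spherical shell R = (1/r₁ − 1/r₂)/(4πk); film R = 1/(h·4πr²). In series:
R_cast iron shell = (1/0.285 − 1/0.308)/(4π×54.6) = 3.819×10^-4 K/W
R_outer film = 1/(h·4πr_o²) = 1/(13.8×4π×0.308²) = 0.06079 K/W
R_total = 0.06117 K/W
Q = ΔT/R_total = 188/0.06117

Q ≈ 3070 W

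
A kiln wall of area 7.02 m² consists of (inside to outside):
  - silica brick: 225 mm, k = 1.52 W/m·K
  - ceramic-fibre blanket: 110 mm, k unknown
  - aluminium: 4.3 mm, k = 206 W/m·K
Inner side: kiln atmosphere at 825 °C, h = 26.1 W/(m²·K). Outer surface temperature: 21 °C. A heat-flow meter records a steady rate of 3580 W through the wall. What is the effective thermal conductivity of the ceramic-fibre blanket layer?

Treating each layer as a thermal resistance in series:
R_inner film = 1/(h_i·A) = 1/(26.1×7.02) = 0.005458 K/W
R_silica brick = L/(kA) = 0.225/(1.52×7.02) = 0.02109 K/W
R_aluminium = L/(kA) = 0.0043/(206×7.02) = 2.973×10^-6 K/W
Sum of known resistances R_other = 0.02655 K/W
Total R = ΔT/Q = 804/3580 = 0.2246 K/W
R_ceramic-fibre blanket = R_total − R_other = 0.198 K/W
k = L/(R·A) = 0.11/(0.198×7.02)

k ≈ 0.0791 W/(m·K)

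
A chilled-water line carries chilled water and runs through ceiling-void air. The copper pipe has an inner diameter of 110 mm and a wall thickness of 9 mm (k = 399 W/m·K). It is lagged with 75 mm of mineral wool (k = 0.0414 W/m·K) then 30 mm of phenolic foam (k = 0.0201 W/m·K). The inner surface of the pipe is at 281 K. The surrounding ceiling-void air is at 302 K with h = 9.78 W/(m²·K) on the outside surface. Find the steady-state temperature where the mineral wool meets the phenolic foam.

T ≈ 295 K

For a radial system each layer contributes R = ln(r_out/r_in)/(2πkL); films add R = 1/(hA).
R_copper pipe wall = ln(64/55)/(2π×399×1) = 6.045×10^-5 K/W
R_mineral wool = ln(139/64)/(2π×0.0414×1) = 2.982 K/W
R_phenolic foam = ln(169/139)/(2π×0.0201×1) = 1.547 K/W
R_outer film = 1/(h_o·2πr_oL) = 1/(9.78×2π×0.169×1) = 0.09629 K/W
R_total = 4.625 K/W
Q = ΔT/R_total = 21/4.625
Q = 4.54 W/m
T_interface = T_inner + Q·ΣR(inner→interface) = 281 + 4.54×2.982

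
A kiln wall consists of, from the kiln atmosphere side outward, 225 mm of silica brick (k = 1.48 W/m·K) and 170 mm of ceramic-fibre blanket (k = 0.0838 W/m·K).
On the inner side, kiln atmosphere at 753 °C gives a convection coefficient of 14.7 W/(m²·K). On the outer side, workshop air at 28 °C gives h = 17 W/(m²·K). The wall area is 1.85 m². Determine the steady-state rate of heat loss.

Thermal resistances in series:
R_inner film = 1/(h_i·A) = 1/(14.7×1.85) = 0.03677 K/W
R_silica brick = L/(kA) = 0.225/(1.48×1.85) = 0.08218 K/W
R_ceramic-fibre blanket = L/(kA) = 0.17/(0.0838×1.85) = 1.097 K/W
R_outer film = 1/(h_o·A) = 1/(17×1.85) = 0.0318 K/W
R_total = 1.247 K/W
Q = ΔT / R_total = 725 / 1.247

Q ≈ 581 W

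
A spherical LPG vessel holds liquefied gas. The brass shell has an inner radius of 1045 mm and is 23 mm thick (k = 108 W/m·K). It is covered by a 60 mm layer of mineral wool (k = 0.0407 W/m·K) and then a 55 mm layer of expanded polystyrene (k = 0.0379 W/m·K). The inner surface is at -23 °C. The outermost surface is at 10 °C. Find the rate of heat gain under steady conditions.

For a spherical shell R = (1/r₁ − 1/r₂)/(4πk); film R = 1/(h·4πr²). In series:
R_brass shell = (1/1.045 − 1/1.068)/(4π×108) = 1.518×10^-5 K/W
R_mineral wool = (1/1.068 − 1/1.128)/(4π×0.0407) = 0.09738 K/W
R_expanded polystyrene = (1/1.128 − 1/1.183)/(4π×0.0379) = 0.08654 K/W
R_total = 0.1839 K/W
Q = ΔT/R_total = 33/0.1839

Q ≈ 179 W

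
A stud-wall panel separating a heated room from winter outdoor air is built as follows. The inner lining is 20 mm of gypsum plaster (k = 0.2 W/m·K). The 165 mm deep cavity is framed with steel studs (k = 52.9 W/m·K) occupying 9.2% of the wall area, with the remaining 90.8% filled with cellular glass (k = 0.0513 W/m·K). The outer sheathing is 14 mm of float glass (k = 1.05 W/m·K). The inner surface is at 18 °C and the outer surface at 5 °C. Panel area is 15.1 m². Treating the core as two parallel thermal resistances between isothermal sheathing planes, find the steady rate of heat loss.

Q ≈ 1340 W

Sheathing layers in series; stud and cavity paths in parallel between them.
R_inner = 0.02/(0.2×15.1) = 0.006623 K/W
R_stud  = 0.165/(52.9×0.092×15.1) = 0.002245 K/W
R_cav   = 0.165/(0.0513×0.908×15.1) = 0.2346 K/W
1/R_core = 1/R_stud + 1/R_cav → R_core = 0.002224 K/W
R_outer = 0.014/(1.05×15.1) = 8.83×10^-4 K/W
R_total = 0.009729 K/W
Q = ΔT/R_total = 13/0.009729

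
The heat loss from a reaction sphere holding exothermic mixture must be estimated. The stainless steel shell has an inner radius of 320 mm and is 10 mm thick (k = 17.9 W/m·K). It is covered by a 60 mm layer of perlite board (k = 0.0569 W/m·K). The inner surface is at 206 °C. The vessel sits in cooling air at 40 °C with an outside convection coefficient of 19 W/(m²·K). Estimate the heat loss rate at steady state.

Q ≈ 244 W

Spherical conduction: R = (1/r_in − 1/r_out)/(4πk) per layer; series-sum.
R_stainless steel shell = (1/0.32 − 1/0.33)/(4π×17.9) = 4.21×10^-4 K/W
R_perlite board = (1/0.33 − 1/0.39)/(4π×0.0569) = 0.652 K/W
R_outer film = 1/(h·4πr_o²) = 1/(19×4π×0.39²) = 0.02754 K/W
R_total = 0.68 K/W
Q = ΔT/R_total = 166/0.68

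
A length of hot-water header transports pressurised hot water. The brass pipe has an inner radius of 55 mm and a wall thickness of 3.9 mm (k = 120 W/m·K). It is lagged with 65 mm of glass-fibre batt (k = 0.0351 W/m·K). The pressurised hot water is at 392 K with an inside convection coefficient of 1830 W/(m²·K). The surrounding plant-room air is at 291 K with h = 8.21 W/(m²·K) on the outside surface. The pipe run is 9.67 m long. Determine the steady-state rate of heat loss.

Q ≈ 277 W

Per-layer cylindrical resistances, series-summed:
R_inner film = 1/(h_i·2πr₁L) = 1/(1830×2π×0.055×9.67) = 1.635×10^-4 K/W
R_brass pipe wall = ln(58.9/55)/(2π×120×9.67) = 9.396×10^-6 K/W
R_glass-fibre batt = ln(123.9/58.9)/(2π×0.0351×9.67) = 0.3487 K/W
R_outer film = 1/(h_o·2πr_oL) = 1/(8.21×2π×0.1239×9.67) = 0.01618 K/W
R_total = 0.365 K/W
Q = ΔT/R_total = 101/0.365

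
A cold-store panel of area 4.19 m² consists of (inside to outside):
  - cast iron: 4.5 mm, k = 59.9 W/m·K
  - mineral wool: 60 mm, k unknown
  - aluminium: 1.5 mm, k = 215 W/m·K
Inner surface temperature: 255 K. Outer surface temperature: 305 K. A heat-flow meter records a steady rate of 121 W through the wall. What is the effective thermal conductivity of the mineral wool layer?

Model the wall as resistances in series:
R_cast iron = L/(kA) = 0.0045/(59.9×4.19) = 1.793×10^-5 K/W
R_aluminium = L/(kA) = 0.0015/(215×4.19) = 1.665×10^-6 K/W
Sum of known resistances R_other = 1.959×10^-5 K/W
Total R = ΔT/Q = 50/121 = 0.4132 K/W
R_mineral wool = R_total − R_other = 0.4132 K/W
k = L/(R·A) = 0.06/(0.4132×4.19)

k ≈ 0.0347 W/(m·K)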